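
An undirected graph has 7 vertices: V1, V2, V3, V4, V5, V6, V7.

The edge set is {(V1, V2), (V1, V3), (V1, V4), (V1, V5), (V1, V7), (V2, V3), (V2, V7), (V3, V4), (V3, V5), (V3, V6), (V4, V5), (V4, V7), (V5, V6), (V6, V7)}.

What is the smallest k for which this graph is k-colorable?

4

V1, V3, V4, V5 form a clique, so at least 4 colors are needed.
A valid assignment using 4 colors: V1=2, V2=3, V3=1, V4=3, V5=4, V6=2, V7=1. Every edge joins two different colors.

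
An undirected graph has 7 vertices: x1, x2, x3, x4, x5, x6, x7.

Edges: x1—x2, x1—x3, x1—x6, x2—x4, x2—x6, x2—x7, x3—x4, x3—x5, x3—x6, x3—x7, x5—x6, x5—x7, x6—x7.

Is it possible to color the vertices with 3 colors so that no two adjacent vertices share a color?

x3, x5, x6, x7 are mutually adjacent (a clique of size 4), so at least 4 colors are needed.
So 3 colors are not enough.

No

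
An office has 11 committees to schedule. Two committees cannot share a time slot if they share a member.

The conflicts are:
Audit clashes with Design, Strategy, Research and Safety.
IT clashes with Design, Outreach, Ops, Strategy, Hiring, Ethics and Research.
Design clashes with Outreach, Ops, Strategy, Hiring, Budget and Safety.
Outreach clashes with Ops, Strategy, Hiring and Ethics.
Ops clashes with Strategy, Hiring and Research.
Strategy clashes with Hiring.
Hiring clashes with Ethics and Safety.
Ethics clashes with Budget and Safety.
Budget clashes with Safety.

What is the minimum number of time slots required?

IT, Design, Outreach, Ops, Strategy, Hiring all conflict with each other, so at least 6 time slots are needed.
6 time slots suffice: time slot 1 → {Design, Ethics, Research}; time slot 2 → {IT, Safety}; time slot 3 → {Audit, Hiring, Budget}; time slot 4 → {Outreach}; time slot 5 → {Ops}; time slot 6 → {Strategy}. Each listed conflict is separated.

6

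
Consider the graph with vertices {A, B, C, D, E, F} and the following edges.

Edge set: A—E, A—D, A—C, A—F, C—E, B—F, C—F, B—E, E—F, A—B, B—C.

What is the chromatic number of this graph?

A, B, C, E, F are mutually adjacent (a clique of size 5), so at least 5 colors are needed.
5 colors suffice: color 1 → {A}; color 2 → {B, D}; color 3 → {F}; color 4 → {E}; color 5 → {C}. Each edge has distinct colors on its endpoints.

5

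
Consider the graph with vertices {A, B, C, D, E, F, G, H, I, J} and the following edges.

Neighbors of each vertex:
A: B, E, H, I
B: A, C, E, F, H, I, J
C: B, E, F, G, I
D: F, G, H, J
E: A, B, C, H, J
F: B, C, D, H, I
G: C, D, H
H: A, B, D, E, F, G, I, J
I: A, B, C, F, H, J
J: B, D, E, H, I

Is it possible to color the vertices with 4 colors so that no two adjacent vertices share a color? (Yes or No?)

Yes

The chromatic number is 4. A, B, E, H are mutually adjacent (a clique of size 4), so at least 4 colors are needed.
4 colors suffice: color 1 → {C, H}; color 2 → {B, D}; color 3 → {E, G, I}; color 4 → {A, F, J}.
That is already a proper 4-coloring.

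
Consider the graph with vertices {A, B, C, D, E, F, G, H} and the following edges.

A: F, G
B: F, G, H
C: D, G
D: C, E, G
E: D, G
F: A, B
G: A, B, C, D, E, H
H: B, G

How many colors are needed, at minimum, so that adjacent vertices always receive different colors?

D, E, G are mutually adjacent, so at least 3 colors are needed.
3 colors suffice: A=blue, B=blue, C=green, D=blue, E=green, F=red, G=red, H=green. Each edge has distinct colors on its endpoints.

3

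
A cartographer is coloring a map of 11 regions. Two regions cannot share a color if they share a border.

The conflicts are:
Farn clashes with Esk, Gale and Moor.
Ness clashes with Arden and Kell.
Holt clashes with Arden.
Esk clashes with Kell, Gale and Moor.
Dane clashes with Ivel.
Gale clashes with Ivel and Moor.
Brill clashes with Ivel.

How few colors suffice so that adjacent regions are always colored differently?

Farn, Esk, Gale, Moor are mutually in conflict, so at least 4 colors are needed.
4 colors suffice: Farn=4, Ness=1, Holt=1, Esk=2, Arden=2, Dane=1, Kell=3, Gale=1, Brill=1, Ivel=2, Moor=3. Every pair that conflicts lands in different colors.

4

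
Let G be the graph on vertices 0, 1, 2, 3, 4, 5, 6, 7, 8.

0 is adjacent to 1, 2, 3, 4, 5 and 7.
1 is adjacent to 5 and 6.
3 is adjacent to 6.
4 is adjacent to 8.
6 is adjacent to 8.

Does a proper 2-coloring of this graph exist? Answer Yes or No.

No

0, 1, 5 are pairwise adjacent, so at least 3 colors are needed.
So 2 colors are not enough.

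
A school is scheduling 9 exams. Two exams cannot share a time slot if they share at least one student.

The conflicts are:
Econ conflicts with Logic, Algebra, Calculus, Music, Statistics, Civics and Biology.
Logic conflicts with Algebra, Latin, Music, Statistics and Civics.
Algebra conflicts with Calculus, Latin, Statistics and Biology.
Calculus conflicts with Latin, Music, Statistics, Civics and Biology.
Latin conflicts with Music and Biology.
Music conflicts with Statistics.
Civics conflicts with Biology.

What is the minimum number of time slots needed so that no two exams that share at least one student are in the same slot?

Econ, Logic, Algebra, Statistics all conflict with each other, so at least 4 time slots are needed.
4 time slots suffice: time slot 1 → {Logic, Calculus}; time slot 2 → {Econ, Latin}; time slot 3 → {Algebra, Music, Civics}; time slot 4 → {Statistics, Biology}. Each listed conflict is separated.

4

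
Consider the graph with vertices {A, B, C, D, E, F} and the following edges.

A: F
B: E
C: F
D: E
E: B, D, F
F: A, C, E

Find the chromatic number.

2

A and F are adjacent, so at least 2 colors are needed.
A valid assignment using 2 colors: A=2, B=1, C=2, D=1, E=2, F=1. Every edge joins two different colors.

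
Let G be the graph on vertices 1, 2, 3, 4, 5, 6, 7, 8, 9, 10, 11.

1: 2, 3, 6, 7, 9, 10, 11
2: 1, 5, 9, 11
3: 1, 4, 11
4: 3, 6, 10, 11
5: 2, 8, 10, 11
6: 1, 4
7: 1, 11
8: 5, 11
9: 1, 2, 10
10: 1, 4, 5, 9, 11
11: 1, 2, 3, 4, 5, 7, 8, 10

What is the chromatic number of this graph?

3

3, 4, 11 are pairwise adjacent, so at least 3 colors are needed.
One proper 3-coloring: 1=blue, 2=green, 3=green, 4=blue, 5=blue, 6=red, 7=green, 8=green, 9=red, 10=green, 11=red. No two adjacent vertices share a color.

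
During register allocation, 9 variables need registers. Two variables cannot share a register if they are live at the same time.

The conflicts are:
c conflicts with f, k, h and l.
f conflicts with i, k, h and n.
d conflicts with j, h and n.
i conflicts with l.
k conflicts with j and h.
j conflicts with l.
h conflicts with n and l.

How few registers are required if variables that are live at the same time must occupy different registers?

c, f, k, h all conflict with each other, so at least 4 registers are needed.
4 registers suffice: c=4, f=2, d=2, i=1, k=3, j=1, h=1, n=3, l=2. Each listed conflict is separated.

4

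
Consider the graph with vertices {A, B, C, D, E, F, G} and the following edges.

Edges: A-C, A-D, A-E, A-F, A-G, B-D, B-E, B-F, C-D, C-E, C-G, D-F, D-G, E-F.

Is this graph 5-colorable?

Yes

The chromatic number is 4. A, C, D, G are pairwise adjacent (a clique of size 4), so at least 4 colors are needed.
4 colors suffice: A=1, B=1, C=3, D=2, E=2, F=3, G=4.
Since 5 ≥ 4, a proper 5-coloring certainly exists.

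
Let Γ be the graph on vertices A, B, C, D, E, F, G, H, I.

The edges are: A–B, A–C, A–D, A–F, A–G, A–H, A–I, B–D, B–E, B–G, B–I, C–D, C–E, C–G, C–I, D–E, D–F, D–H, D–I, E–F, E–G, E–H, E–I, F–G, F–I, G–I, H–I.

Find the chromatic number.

A, D, H, I are mutually adjacent (a clique of size 4), so at least 4 colors are needed.
4 colors suffice: color 1 → {I}; color 2 → {D, G}; color 3 → {A, E}; color 4 → {B, C, F, H}. Each edge has distinct colors on its endpoints.

4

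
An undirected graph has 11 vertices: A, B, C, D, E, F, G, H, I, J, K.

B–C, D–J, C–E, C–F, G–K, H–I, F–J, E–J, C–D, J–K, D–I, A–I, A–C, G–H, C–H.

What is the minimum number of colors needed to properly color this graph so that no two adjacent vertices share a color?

2

D and J are adjacent, so at least 2 colors are needed.
2 colors suffice: A=blue, B=blue, C=red, D=blue, E=blue, F=blue, G=red, H=blue, I=red, J=red, K=blue. No two adjacent vertices share a color.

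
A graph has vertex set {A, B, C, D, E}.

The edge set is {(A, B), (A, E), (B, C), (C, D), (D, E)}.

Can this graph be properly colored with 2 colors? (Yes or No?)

The cycle B-A-E-D-C-B has odd length 5, so it cannot be 2-colored; at least 3 colors are needed.
So 2 colors are not enough.

No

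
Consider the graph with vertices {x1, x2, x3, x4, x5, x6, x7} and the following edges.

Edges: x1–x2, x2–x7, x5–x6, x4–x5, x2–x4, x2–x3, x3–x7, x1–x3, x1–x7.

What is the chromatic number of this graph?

4

x1, x2, x3, x7 are pairwise adjacent (a clique of size 4), so at least 4 colors are needed.
4 colors suffice: color 1 → {x2, x5}; color 2 → {x1, x4, x6}; color 3 → {x3}; color 4 → {x7}. Every edge joins two different colors.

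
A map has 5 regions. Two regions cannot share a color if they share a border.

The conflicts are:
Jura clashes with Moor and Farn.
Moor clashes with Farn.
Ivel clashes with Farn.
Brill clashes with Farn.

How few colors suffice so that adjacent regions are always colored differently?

3

Jura, Moor, Farn all conflict with each other, so at least 3 colors are needed.
3 colors suffice: Jura=2, Moor=3, Ivel=2, Brill=2, Farn=1. Each listed conflict is separated.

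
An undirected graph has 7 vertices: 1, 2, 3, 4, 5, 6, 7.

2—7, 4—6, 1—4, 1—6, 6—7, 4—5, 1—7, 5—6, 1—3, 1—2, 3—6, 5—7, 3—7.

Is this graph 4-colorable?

The chromatic number is 4. 1, 3, 6, 7 are pairwise adjacent (a clique of size 4), so at least 4 colors are needed.
One proper 4-coloring: 1=a, 2=c, 3=d, 4=b, 5=a, 6=c, 7=b.
That is already a proper 4-coloring.

Yes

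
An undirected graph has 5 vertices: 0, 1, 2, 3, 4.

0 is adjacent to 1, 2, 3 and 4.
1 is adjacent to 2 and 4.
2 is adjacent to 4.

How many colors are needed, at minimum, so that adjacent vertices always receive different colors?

0, 1, 2, 4 are mutually adjacent (a clique of size 4), so at least 4 colors are needed.
4 colors suffice: color red → {0}; color blue → {1, 3}; color green → {4}; color yellow → {2}. No two adjacent vertices share a color.

4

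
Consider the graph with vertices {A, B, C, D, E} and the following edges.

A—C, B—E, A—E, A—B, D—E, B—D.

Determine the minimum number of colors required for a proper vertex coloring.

3

B, D, E are pairwise adjacent, so at least 3 colors are needed.
3 colors suffice: A=3, B=2, C=1, D=3, E=1. No two adjacent vertices share a color.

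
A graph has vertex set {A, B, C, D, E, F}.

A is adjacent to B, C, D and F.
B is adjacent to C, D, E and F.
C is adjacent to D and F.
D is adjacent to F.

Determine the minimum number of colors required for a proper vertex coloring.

A, B, C, D, F form a clique, so at least 5 colors are needed.
A valid assignment using 5 colors: A=2, B=1, C=3, D=5, E=2, F=4. No two adjacent vertices share a color.

5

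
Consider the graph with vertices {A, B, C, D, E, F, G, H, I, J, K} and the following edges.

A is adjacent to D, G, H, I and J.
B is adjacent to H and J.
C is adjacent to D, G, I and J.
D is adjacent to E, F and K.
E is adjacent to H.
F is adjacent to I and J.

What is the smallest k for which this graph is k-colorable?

A and G are adjacent, so at least 2 colors are needed.
2 colors suffice: color 1 → {D, G, H, I, J}; color 2 → {A, B, C, E, F, K}. Every edge joins two different colors.

2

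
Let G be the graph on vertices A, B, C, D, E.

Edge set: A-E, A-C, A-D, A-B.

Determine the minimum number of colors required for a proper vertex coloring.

A and B are adjacent, so at least 2 colors are needed.
2 colors suffice: color red → {A}; color blue → {B, C, D, E}. Each edge has distinct colors on its endpoints.

2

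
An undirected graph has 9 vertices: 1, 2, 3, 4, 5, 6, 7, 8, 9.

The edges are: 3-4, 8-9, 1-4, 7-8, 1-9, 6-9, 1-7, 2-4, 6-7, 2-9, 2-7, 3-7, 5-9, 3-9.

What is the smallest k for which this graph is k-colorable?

2 and 7 are adjacent, so at least 2 colors are needed.
2 colors suffice: 1=b, 2=b, 3=b, 4=a, 5=b, 6=b, 7=a, 8=b, 9=a. Every edge joins two different colors.

2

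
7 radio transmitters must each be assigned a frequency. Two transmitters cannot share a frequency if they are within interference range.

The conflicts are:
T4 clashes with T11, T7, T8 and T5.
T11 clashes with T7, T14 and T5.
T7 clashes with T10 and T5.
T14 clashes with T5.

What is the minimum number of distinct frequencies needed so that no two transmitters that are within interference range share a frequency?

T4, T11, T7, T5 all conflict with each other, so at least 4 frequencies are needed.
Using 4 frequencies: T4=3, T11=2, T7=4, T14=3, T10=1, T8=1, T5=1. No two conflicting transmitters share a frequency.

4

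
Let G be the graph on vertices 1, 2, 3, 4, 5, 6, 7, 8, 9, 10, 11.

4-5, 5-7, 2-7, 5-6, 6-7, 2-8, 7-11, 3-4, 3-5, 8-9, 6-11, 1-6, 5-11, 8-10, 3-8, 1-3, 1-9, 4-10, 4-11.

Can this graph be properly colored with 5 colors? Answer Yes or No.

The chromatic number is 4. 5, 6, 7, 11 are pairwise adjacent (a clique of size 4), so at least 4 colors are needed.
4 colors suffice: color a → {1, 5, 8}; color b → {3, 7, 9, 10}; color c → {2, 4, 6}; color d → {11}.
Since 5 ≥ 4, a proper 5-coloring certainly exists.

Yes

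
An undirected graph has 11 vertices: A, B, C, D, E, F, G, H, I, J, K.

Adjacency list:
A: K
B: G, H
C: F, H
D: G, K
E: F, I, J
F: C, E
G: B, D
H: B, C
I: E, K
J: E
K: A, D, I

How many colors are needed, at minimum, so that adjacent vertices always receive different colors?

The cycle G-D-K-I-E-F-C-H-B-G has odd length 9, so it cannot be 2-colored; at least 3 colors are needed.
3 colors suffice: A=2, B=2, C=1, D=2, E=1, F=2, G=1, H=3, I=2, J=2, K=1. Every edge joins two different colors.

3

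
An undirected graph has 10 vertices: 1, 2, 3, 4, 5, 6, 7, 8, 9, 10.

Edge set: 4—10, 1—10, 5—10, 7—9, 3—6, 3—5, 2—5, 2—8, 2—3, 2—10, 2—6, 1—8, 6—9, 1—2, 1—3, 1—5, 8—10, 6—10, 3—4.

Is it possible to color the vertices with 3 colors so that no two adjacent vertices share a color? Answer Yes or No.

No

1, 2, 8, 10 are pairwise adjacent (a clique of size 4), so at least 4 colors are needed.
So 3 colors are not enough.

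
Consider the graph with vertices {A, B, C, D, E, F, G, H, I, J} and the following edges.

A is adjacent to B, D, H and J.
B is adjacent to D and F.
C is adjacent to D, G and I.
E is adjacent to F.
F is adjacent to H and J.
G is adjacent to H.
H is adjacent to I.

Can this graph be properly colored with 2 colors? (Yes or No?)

A, B, D are pairwise adjacent, so at least 3 colors are needed.
So 2 colors are not enough.

No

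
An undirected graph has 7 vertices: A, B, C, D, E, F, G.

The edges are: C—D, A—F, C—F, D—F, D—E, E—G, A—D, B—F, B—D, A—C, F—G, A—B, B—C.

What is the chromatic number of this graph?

5

A, B, C, D, F are mutually adjacent (a clique of size 5), so at least 5 colors are needed.
5 colors suffice: color 1 → {D, G}; color 2 → {E, F}; color 3 → {C}; color 4 → {A}; color 5 → {B}. No two adjacent vertices share a color.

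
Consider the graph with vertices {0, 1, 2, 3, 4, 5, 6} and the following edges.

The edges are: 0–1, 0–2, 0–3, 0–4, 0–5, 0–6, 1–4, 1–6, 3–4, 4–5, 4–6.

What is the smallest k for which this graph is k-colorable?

0, 1, 4, 6 are pairwise adjacent (a clique of size 4), so at least 4 colors are needed.
A valid assignment using 4 colors: 0=a, 1=d, 2=b, 3=c, 4=b, 5=c, 6=c. Each edge has distinct colors on its endpoints.

4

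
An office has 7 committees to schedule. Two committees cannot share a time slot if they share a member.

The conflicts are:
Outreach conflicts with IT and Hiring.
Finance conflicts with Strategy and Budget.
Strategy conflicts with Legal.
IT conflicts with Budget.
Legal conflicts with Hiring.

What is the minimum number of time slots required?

The cycle Hiring-Legal-Strategy-Finance-Budget-IT-Outreach-Hiring has odd length 7, so it cannot be 2-colored; at least 3 time slots are needed.
Using 3 time slots: Outreach=2, Finance=1, Strategy=3, IT=1, Budget=2, Legal=2, Hiring=1. Every pair that conflicts lands in different time slots.

3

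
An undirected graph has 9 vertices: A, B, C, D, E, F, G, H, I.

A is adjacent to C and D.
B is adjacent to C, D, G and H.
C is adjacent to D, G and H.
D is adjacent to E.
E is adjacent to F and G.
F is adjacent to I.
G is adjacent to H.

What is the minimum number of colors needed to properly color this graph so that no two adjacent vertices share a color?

4

B, C, G, H are pairwise adjacent (a clique of size 4), so at least 4 colors are needed.
4 colors suffice: color 1 → {C, E, I}; color 2 → {A, B, F}; color 3 → {D, G}; color 4 → {H}. Each edge has distinct colors on its endpoints.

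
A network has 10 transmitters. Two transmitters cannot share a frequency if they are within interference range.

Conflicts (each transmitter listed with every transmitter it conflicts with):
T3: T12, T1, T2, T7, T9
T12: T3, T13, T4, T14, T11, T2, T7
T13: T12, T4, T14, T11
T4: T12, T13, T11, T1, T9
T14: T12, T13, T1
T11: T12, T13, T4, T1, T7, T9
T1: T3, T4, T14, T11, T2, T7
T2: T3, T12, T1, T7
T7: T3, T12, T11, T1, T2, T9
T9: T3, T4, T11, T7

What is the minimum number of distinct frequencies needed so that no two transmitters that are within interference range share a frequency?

4

T3, T12, T2, T7 are mutually in conflict, so at least 4 frequencies are needed.
4 frequencies suffice: frequency 1 → {T12, T1, T9}; frequency 2 → {T4, T14, T7}; frequency 3 → {T3, T11}; frequency 4 → {T13, T2}. No two conflicting transmitters share a frequency.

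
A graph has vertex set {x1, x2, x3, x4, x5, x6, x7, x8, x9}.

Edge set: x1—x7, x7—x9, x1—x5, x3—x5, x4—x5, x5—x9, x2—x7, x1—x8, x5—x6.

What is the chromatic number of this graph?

x1 and x7 are adjacent, so at least 2 colors are needed.
2 colors suffice: color R → {x5, x7, x8}; color B → {x1, x2, x3, x4, x6, x9}. No two adjacent vertices share a color.

2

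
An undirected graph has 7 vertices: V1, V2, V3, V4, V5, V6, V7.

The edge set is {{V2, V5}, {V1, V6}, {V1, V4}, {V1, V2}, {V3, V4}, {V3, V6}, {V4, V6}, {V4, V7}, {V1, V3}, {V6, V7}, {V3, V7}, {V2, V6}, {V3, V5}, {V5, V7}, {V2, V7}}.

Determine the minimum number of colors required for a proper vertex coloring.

V1, V3, V4, V6 form a clique, so at least 4 colors are needed.
4 colors suffice: color 1 → {V5, V6}; color 2 → {V2, V3}; color 3 → {V1, V7}; color 4 → {V4}. No two adjacent vertices share a color.

4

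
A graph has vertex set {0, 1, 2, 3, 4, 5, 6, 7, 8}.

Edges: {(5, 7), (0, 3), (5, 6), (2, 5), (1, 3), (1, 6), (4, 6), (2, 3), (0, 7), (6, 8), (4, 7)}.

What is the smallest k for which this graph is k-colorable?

The cycle 1-3-2-5-6-1 has odd length 5, so it cannot be 2-colored; at least 3 colors are needed.
3 colors suffice: 0=b, 1=b, 2=c, 3=a, 4=b, 5=b, 6=a, 7=a, 8=b. No two adjacent vertices share a color.

3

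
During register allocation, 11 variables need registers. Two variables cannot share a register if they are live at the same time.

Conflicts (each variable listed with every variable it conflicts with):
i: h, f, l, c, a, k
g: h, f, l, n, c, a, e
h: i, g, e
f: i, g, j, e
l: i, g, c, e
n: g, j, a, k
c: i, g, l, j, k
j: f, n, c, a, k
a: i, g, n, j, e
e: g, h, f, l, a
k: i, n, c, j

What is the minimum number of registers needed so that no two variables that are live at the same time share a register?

i, l, c pairwise conflict, so at least 3 registers are needed.
A valid assignment using 3 registers: i=1, g=1, h=3, f=3, l=3, n=2, c=2, j=1, a=3, e=2, k=3. Each listed conflict is separated.

3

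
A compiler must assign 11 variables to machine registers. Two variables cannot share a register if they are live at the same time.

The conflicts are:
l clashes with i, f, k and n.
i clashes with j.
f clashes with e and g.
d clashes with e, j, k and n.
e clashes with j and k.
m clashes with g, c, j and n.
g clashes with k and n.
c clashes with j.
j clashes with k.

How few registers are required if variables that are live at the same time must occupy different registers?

d, e, j, k are mutually in conflict, so at least 4 registers are needed.
A valid assignment using 4 registers: l=3, i=2, f=1, d=3, e=4, m=2, g=3, c=3, j=1, k=2, n=1. Every pair that conflicts lands in different registers.

4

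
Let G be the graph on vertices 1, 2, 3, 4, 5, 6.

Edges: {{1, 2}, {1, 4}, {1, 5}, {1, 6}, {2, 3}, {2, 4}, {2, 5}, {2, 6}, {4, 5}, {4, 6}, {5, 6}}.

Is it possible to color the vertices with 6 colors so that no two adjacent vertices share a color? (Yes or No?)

The chromatic number is 5. 1, 2, 4, 5, 6 are pairwise adjacent (a clique of size 5), so at least 5 colors are needed.
5 colors suffice: 1=c, 2=a, 3=b, 4=e, 5=d, 6=b.
Since 6 ≥ 5, a proper 6-coloring certainly exists.

Yes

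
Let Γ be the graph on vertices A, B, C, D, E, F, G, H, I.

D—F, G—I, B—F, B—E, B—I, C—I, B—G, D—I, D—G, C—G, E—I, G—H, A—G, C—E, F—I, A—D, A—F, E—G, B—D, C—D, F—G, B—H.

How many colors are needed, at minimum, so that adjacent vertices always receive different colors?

B, D, F, G, I are mutually adjacent (a clique of size 5), so at least 5 colors are needed.
5 colors suffice: A=green, B=yellow, C=yellow, D=blue, E=blue, F=purple, G=red, H=blue, I=green. No two adjacent vertices share a color.

5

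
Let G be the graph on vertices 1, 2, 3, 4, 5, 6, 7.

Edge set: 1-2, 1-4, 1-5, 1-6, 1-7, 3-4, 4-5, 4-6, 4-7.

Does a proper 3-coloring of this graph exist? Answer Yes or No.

Yes

The chromatic number is 3. 1, 4, 6 are mutually adjacent, so at least 3 colors are needed.
3 colors suffice: color a → {2, 4}; color b → {1, 3}; color c → {5, 6, 7}.
That is already a proper 3-coloring.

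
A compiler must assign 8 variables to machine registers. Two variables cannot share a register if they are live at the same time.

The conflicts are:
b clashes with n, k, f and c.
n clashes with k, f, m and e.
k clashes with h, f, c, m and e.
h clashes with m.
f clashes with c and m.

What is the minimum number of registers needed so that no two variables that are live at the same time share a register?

n, k, f, m are mutually in conflict, so at least 4 registers are needed.
4 registers suffice: register 1 → {k}; register 2 → {h, f, e}; register 3 → {n, c}; register 4 → {b, m}. No two conflicting variables share a register.

4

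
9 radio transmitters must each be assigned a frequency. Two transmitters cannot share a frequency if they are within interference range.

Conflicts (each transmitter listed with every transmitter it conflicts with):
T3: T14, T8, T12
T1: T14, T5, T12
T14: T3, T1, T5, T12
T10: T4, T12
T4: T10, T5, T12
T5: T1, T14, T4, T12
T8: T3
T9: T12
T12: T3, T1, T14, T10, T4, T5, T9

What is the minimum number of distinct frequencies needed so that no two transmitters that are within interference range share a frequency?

4

T1, T14, T5, T12 are mutually in conflict, so at least 4 frequencies are needed.
A valid assignment using 4 frequencies: T3=3, T1=4, T14=2, T10=3, T4=2, T5=3, T8=1, T9=2, T12=1. Every pair that conflicts lands in different frequencies.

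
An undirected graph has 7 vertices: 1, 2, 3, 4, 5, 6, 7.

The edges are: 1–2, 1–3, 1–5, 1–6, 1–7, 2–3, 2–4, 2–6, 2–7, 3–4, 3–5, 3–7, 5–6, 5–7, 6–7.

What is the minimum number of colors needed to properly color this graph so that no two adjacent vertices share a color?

4

1, 3, 5, 7 form a clique, so at least 4 colors are needed.
One proper 4-coloring: 1=blue, 2=red, 3=green, 4=blue, 5=red, 6=green, 7=yellow. Each edge has distinct colors on its endpoints.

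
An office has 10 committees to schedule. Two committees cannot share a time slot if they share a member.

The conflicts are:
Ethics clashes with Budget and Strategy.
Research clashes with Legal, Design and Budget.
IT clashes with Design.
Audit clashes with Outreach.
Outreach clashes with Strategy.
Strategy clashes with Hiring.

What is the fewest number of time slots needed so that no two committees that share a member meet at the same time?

2

Audit and Outreach conflict, so at least 2 time slots are needed.
2 time slots suffice: Ethics=1, Research=1, IT=1, Legal=2, Design=2, Audit=2, Budget=2, Outreach=1, Strategy=2, Hiring=1. Each listed conflict is separated.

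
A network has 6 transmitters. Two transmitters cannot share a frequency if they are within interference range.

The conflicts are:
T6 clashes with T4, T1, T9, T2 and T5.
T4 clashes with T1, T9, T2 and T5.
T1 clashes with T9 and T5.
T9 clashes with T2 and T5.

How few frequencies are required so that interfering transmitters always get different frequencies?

5

T6, T4, T1, T9, T5 are mutually in conflict, so at least 5 frequencies are needed.
5 frequencies suffice: T6=3, T4=1, T1=5, T9=2, T2=4, T5=4. Each listed conflict is separated.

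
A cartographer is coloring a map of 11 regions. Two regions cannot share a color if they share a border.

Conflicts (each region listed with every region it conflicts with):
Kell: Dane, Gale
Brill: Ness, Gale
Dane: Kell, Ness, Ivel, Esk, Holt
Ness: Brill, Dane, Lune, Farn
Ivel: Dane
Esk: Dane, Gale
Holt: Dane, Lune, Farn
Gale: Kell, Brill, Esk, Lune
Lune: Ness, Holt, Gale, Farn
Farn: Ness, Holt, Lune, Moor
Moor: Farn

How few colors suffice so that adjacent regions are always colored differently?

3

Ness, Lune, Farn all conflict with each other, so at least 3 colors are needed.
3 colors suffice: color 1 → {Brill, Dane, Lune, Moor}; color 2 → {Ness, Ivel, Holt, Gale}; color 3 → {Kell, Esk, Farn}. Each listed conflict is separated.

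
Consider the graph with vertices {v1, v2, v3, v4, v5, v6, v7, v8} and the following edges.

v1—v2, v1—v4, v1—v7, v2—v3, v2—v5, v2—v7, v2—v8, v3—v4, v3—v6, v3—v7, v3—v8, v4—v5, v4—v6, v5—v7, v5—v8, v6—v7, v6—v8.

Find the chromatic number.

v1, v2, v7 form a triangle, so at least 3 colors are needed.
A valid assignment using 3 colors: v1=3, v2=2, v3=3, v4=1, v5=3, v6=2, v7=1, v8=1. Each edge has distinct colors on its endpoints.

3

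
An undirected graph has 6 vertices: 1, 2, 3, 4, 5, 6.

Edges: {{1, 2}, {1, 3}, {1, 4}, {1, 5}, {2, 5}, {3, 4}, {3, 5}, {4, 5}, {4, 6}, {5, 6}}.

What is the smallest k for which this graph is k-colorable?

4

1, 3, 4, 5 are pairwise adjacent (a clique of size 4), so at least 4 colors are needed.
4 colors suffice: 1=b, 2=c, 3=d, 4=c, 5=a, 6=b. No two adjacent vertices share a color.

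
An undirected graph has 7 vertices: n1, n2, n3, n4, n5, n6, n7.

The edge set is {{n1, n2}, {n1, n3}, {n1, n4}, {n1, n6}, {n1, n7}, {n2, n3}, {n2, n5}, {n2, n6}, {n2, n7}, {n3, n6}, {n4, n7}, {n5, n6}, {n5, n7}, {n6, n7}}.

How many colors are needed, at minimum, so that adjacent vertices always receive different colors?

4

n1, n2, n3, n6 are pairwise adjacent (a clique of size 4), so at least 4 colors are needed.
A valid assignment using 4 colors: n1=blue, n2=red, n3=green, n4=red, n5=blue, n6=yellow, n7=green. No two adjacent vertices share a color.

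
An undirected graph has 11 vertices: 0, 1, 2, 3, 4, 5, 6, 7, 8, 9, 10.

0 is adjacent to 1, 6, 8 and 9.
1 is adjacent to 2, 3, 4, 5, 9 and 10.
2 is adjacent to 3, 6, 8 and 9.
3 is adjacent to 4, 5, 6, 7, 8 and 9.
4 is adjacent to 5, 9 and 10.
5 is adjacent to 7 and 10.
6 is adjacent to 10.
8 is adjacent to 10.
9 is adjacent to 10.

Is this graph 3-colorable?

No

1, 2, 3, 9 are pairwise adjacent (a clique of size 4), so at least 4 colors are needed.
So 3 colors are not enough.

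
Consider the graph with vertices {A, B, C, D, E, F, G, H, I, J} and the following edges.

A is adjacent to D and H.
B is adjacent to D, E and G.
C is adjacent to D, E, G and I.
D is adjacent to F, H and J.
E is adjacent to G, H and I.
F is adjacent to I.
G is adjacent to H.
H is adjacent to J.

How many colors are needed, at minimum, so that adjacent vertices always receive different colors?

D, H, J form a triangle, so at least 3 colors are needed.
A valid assignment using 3 colors: A=green, B=blue, C=blue, D=red, E=red, F=blue, G=green, H=blue, I=green, J=green. Each edge has distinct colors on its endpoints.

3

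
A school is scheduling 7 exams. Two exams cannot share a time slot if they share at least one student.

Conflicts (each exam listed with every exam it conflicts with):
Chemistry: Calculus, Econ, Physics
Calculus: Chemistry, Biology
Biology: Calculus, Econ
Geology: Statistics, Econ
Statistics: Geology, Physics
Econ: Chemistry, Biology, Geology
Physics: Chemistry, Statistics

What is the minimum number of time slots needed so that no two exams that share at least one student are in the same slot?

3

The cycle Chemistry-Physics-Statistics-Geology-Econ-Chemistry has odd length 5, so it cannot be 2-colored; at least 3 time slots are needed.
A valid assignment using 3 time slots: Chemistry=1, Calculus=2, Biology=1, Geology=3, Statistics=1, Econ=2, Physics=2. Every pair that conflicts lands in different time slots.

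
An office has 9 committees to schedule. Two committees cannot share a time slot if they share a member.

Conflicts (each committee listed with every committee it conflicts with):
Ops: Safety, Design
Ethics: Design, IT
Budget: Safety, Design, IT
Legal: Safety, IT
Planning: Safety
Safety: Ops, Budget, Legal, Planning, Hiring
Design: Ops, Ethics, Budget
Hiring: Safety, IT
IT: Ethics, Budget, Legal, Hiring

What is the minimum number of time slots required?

Budget and Design conflict, so at least 2 time slots are needed.
2 time slots suffice: time slot 1 → {Safety, Design, IT}; time slot 2 → {Ops, Ethics, Budget, Legal, Planning, Hiring}. Every pair that conflicts lands in different time slots.

2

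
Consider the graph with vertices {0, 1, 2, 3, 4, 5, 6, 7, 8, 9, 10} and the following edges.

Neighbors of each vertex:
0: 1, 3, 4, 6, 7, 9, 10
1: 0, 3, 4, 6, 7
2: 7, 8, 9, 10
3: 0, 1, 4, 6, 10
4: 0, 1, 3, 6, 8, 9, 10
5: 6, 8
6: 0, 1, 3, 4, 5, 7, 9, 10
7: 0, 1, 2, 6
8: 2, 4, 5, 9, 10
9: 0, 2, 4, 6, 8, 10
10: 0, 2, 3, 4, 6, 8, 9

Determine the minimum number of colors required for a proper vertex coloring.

5

0, 3, 4, 6, 10 are pairwise adjacent (a clique of size 5), so at least 5 colors are needed.
A valid assignment using 5 colors: 0=blue, 1=green, 2=blue, 3=purple, 4=yellow, 5=blue, 6=red, 7=yellow, 8=red, 9=purple, 10=green. No two adjacent vertices share a color.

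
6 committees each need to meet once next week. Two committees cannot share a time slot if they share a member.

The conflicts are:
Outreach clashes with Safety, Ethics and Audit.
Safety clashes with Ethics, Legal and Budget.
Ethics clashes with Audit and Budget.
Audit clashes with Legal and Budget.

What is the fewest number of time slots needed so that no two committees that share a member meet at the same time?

3

Outreach, Safety, Ethics pairwise conflict, so at least 3 time slots are needed.
A valid assignment using 3 time slots: Outreach=3, Safety=1, Ethics=2, Audit=1, Legal=2, Budget=3. Every pair that conflicts lands in different time slots.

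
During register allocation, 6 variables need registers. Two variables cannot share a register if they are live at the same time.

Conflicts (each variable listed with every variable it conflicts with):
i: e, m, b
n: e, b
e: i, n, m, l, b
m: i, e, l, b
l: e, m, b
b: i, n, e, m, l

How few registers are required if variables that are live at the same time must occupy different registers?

e, m, l, b are mutually in conflict, so at least 4 registers are needed.
Using 4 registers: i=4, n=3, e=1, m=3, l=4, b=2. Every pair that conflicts lands in different registers.

4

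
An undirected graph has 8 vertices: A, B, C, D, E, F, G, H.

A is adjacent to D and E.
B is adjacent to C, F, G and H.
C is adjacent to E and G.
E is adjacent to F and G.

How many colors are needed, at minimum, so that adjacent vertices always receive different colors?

3

C, E, G form a triangle, so at least 3 colors are needed.
3 colors suffice: color red → {B, D, E}; color blue → {A, C, F, H}; color green → {G}. Every edge joins two different colors.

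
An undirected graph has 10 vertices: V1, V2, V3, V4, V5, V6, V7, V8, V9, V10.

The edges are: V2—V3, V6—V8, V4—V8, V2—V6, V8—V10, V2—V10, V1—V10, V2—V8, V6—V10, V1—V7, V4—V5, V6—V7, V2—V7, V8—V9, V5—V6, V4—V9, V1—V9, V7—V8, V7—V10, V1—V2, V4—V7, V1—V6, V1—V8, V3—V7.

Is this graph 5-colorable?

V1, V2, V6, V7, V8, V10 are pairwise adjacent (a clique of size 6), so at least 6 colors are needed.
So 5 colors are not enough.

No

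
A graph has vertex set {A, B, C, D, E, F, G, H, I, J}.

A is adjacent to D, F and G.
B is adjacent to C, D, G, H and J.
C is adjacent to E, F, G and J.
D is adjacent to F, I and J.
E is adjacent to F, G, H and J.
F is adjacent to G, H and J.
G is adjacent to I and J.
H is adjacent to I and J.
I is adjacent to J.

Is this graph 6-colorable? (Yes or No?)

The chromatic number is 5. C, E, F, G, J form a clique, so at least 5 colors are needed.
5 colors suffice: A=1, B=3, C=5, D=2, E=4, F=3, G=2, H=2, I=3, J=1.
Since 6 ≥ 5, a proper 6-coloring certainly exists.

Yes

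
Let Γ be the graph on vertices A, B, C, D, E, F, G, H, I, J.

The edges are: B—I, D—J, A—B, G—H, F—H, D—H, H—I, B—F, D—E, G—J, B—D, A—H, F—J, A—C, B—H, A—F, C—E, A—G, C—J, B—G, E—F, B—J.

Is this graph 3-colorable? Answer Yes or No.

No

A, B, F, H are mutually adjacent (a clique of size 4), so at least 4 colors are needed.
So 3 colors are not enough.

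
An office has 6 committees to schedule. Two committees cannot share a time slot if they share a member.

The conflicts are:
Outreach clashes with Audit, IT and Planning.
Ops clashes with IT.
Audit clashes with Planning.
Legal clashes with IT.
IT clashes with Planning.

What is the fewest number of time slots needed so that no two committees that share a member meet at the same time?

Outreach, IT, Planning are mutually in conflict, so at least 3 time slots are needed.
3 time slots suffice: time slot 1 → {Audit, IT}; time slot 2 → {Ops, Legal, Planning}; time slot 3 → {Outreach}. No two conflicting committees share a time slot.

3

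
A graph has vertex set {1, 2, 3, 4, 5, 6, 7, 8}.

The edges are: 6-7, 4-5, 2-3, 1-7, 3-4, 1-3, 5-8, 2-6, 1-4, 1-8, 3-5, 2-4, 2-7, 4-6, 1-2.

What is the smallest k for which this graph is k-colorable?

1, 2, 3, 4 are pairwise adjacent (a clique of size 4), so at least 4 colors are needed.
4 colors suffice: color red → {4, 7, 8}; color blue → {2, 5}; color green → {1, 6}; color yellow → {3}. Each edge has distinct colors on its endpoints.

4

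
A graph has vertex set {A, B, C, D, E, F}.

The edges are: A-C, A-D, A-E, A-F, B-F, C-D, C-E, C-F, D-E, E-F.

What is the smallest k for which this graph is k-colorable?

A, C, E, F form a clique, so at least 4 colors are needed.
4 colors suffice: color 1 → {D, F}; color 2 → {A, B}; color 3 → {E}; color 4 → {C}. Each edge has distinct colors on its endpoints.

4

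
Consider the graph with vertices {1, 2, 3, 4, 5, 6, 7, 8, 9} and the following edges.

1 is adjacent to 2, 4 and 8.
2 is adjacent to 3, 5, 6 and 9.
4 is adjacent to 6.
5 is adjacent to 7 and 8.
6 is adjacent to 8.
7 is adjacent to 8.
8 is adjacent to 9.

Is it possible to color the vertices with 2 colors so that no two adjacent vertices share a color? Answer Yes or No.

No

5, 7, 8 are mutually adjacent, so at least 3 colors are needed.
So 2 colors are not enough.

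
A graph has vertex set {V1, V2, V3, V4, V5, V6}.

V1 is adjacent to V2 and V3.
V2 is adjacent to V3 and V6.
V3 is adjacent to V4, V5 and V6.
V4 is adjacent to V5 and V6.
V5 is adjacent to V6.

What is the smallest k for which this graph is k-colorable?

V3, V4, V5, V6 are pairwise adjacent (a clique of size 4), so at least 4 colors are needed.
A valid assignment using 4 colors: V1=2, V2=3, V3=1, V4=3, V5=4, V6=2. Every edge joins two different colors.

4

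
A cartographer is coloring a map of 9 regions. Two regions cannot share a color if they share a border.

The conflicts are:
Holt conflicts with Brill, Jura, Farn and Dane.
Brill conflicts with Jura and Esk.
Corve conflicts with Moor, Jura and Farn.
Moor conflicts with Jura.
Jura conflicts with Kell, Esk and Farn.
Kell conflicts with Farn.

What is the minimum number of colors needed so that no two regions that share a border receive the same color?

Corve, Moor, Jura pairwise conflict, so at least 3 colors are needed.
3 colors suffice: Holt=3, Brill=2, Corve=3, Moor=2, Jura=1, Kell=3, Esk=3, Farn=2, Dane=1. No two conflicting regions share a color.

3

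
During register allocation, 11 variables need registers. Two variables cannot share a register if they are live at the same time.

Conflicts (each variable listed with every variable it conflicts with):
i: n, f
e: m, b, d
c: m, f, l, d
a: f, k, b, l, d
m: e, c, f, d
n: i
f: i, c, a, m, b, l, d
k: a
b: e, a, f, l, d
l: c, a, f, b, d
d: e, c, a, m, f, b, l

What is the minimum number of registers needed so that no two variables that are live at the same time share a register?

a, f, b, l, d pairwise conflict, so at least 5 registers are needed.
Using 5 registers: i=1, e=2, c=3, a=3, m=4, n=2, f=2, k=1, b=5, l=4, d=1. No two conflicting variables share a register.

5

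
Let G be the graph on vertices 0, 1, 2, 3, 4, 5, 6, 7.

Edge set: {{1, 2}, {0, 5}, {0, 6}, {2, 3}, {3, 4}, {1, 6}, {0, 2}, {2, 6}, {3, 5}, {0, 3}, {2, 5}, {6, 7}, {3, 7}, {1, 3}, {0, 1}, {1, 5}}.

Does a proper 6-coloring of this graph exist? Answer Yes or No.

Yes

The chromatic number is 5. 0, 1, 2, 3, 5 are pairwise adjacent (a clique of size 5), so at least 5 colors are needed.
5 colors suffice: color a → {3, 6}; color b → {0, 4, 7}; color c → {1}; color d → {2}; color e → {5}.
Since 6 ≥ 5, a proper 6-coloring certainly exists.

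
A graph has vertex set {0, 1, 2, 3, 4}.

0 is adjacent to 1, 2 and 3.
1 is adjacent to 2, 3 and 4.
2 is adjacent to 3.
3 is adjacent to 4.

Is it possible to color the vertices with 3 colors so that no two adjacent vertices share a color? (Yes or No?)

No

0, 1, 2, 3 form a clique, so at least 4 colors are needed.
So 3 colors are not enough.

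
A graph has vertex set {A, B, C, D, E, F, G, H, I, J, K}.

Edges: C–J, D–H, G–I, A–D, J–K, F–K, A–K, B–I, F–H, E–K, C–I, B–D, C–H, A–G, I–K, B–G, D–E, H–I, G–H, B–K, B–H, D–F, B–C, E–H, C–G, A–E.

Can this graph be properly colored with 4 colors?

No

B, C, G, H, I are pairwise adjacent (a clique of size 5), so at least 5 colors are needed.
So 4 colors are not enough.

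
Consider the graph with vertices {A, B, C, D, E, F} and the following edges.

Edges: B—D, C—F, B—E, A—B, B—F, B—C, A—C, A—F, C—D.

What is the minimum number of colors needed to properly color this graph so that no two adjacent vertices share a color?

4

A, B, C, F form a clique, so at least 4 colors are needed.
4 colors suffice: color 1 → {B}; color 2 → {C, E}; color 3 → {D, F}; color 4 → {A}. Every edge joins two different colors.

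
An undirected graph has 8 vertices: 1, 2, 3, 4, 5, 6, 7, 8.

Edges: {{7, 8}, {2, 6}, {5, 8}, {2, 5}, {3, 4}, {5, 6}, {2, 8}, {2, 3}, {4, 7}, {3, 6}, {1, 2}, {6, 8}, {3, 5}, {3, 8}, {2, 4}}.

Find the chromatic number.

5

2, 3, 5, 6, 8 form a clique, so at least 5 colors are needed.
One proper 5-coloring: 1=b, 2=a, 3=b, 4=c, 5=d, 6=e, 7=a, 8=c. Every edge joins two different colors.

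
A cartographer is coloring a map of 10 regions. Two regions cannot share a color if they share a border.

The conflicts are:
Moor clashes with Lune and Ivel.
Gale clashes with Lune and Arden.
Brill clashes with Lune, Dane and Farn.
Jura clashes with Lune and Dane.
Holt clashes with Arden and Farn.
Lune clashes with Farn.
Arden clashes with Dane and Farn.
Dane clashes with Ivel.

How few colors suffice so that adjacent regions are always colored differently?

3

Holt, Arden, Farn are mutually in conflict, so at least 3 colors are needed.
3 colors suffice: color 1 → {Lune, Arden, Ivel}; color 2 → {Moor, Gale, Dane, Farn}; color 3 → {Brill, Jura, Holt}. Each listed conflict is separated.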